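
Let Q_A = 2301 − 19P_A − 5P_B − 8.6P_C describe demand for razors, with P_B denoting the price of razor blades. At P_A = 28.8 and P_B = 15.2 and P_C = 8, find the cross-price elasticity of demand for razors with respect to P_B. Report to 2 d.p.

At P_A = 28.8 and P_B = 15.2 and P_C = 8: Q_A = 1609.
∂Q_A/∂P_B = -5.
ε = (∂Q_A/∂P_B)(P_B/Q_A) = -5 × (15.2/1609) ≈ -0.05.
Since ε < 0, razors and razor blades are complements.

-0.05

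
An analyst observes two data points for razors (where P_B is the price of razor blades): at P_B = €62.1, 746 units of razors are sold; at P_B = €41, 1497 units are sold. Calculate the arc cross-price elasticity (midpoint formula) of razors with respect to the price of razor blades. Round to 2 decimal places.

ΔQ_A = 1497 − 746 = 751; ΔP_B = 41 − 62.1 = -21.1.
Midpoints: Q̄_A = 1121.5, P̄_B = 51.55.
ε = (ΔQ_A/Q̄_A)/(ΔP_B/P̄_B) = (751/1121.5)/(-21.1/51.55) ≈ -1.64.

-1.64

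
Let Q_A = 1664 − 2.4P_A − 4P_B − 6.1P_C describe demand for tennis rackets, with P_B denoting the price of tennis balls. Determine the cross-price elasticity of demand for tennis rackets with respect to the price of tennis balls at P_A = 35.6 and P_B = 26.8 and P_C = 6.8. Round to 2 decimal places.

At P_A = 35.6 and P_B = 26.8 and P_C = 6.8: Q_A = 1429.88.
∂Q_A/∂P_B = -4.
ε = (∂Q_A/∂P_B)(P_B/Q_A) = -4 × (26.8/1429.88) ≈ -0.07.

-0.07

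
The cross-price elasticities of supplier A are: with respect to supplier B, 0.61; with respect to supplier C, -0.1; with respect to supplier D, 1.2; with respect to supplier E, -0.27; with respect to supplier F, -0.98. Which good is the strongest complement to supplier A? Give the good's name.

supplier F

Complements have ε < 0. The most negative value is -0.98 (supplier F).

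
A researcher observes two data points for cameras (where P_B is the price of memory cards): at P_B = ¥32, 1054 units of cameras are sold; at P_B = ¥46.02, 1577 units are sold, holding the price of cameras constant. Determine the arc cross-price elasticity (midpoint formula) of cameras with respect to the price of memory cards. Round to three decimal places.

ΔQ_A = 1577 − 1054 = 523; ΔP_B = 46.02 − 32 = 14.02.
Midpoints: Q̄_A = 1315.5, P̄_B = 39.01.
ε = (ΔQ_A/Q̄_A)/(ΔP_B/P̄_B) = (523/1315.5)/(14.02/39.01) ≈ 1.106.
ε > 0: cameras and memory cards are substitutes.

1.106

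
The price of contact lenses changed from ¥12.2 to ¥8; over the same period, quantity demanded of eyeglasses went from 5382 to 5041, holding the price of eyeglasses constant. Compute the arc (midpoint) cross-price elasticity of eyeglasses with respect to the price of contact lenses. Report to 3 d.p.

ΔQ_A = 5041 − 5382 = -341; ΔP_B = 8 − 12.2 = -4.2.
Midpoints: Q̄_A = 5211.5, P̄_B = 10.10.
ε = (ΔQ_A/Q̄_A)/(ΔP_B/P̄_B) = (-341/5211.5)/(-4.2/10.10) ≈ 0.157.

0.157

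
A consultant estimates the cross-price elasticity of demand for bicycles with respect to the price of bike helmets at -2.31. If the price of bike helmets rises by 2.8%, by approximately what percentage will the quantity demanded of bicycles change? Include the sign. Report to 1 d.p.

-6.5%

%ΔQ ≈ ε × %ΔP of bike helmets = -2.31 × (2.8%) = -6.5%.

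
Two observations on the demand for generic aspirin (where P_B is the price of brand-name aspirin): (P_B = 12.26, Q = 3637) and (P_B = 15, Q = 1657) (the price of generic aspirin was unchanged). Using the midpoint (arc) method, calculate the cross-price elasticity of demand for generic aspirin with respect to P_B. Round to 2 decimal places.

ΔQ_A = 1657 − 3637 = -1980; ΔP_B = 15 − 12.26 = 2.74.
Midpoints: Q̄_A = 2647.0, P̄_B = 13.63.
ε = (ΔQ_A/Q̄_A)/(ΔP_B/P̄_B) = (-1980/2647.0)/(2.74/13.63) ≈ -3.72.
ε < 0: generic aspirin and brand-name aspirin are complements.

-3.72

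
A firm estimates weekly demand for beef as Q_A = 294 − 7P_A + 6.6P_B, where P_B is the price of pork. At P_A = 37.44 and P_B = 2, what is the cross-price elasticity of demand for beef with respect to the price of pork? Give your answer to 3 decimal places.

At P_A = 37.44 and P_B = 2: Q_A = 45.12.
∂Q_A/∂P_B = 6.6.
ε = (∂Q_A/∂P_B)(P_B/Q_A) = 6.6 × (2/45.12) ≈ 0.293.
Since ε > 0, beef and pork are substitutes.

0.293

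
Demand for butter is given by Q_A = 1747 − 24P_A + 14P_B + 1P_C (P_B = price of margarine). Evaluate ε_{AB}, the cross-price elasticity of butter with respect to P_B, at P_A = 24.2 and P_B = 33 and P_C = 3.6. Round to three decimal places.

At P_A = 24.2 and P_B = 33 and P_C = 3.6: Q_A = 1631.8.
∂Q_A/∂P_B = 14.
ε = (∂Q_A/∂P_B)(P_B/Q_A) = 14 × (33/1631.8) ≈ 0.283.
Since ε > 0, butter and margarine are substitutes.

0.283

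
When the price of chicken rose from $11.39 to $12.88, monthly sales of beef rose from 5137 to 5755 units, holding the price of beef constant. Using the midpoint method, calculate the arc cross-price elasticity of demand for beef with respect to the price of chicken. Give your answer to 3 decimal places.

0.924

ΔQ_A = 5755 − 5137 = 618; ΔP_B = 12.88 − 11.39 = 1.49.
Midpoints: Q̄_A = 5446.0, P̄_B = 12.14.
ε = (ΔQ_A/Q̄_A)/(ΔP_B/P̄_B) = (618/5446.0)/(1.49/12.14) ≈ 0.924.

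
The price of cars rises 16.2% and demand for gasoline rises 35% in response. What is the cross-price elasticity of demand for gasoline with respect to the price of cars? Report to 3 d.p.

2.160

ε = (%ΔQ of gasoline) / (%ΔP of cars) = (35%) / (16.2%) ≈ 2.160.
Positive cross-price elasticity: substitutes.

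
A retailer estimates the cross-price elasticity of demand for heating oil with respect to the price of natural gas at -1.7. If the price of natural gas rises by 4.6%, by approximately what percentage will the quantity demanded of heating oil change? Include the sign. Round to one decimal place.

-7.8%

%ΔQ ≈ ε × %ΔP of natural gas = -1.7 × (4.6%) = -7.8%.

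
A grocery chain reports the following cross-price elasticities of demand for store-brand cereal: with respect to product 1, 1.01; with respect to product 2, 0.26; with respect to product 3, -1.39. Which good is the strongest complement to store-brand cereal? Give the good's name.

product 3

Complements have ε < 0. The most negative value is -1.39 (product 3).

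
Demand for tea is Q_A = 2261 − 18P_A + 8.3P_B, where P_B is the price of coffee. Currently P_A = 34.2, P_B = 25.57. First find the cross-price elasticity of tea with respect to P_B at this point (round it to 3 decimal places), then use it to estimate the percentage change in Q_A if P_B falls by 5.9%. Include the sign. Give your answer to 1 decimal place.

-0.7%

At P_A = 34.2, P_B = 25.57: Q_A = 1857.631.
∂Q_A/∂P_B = 8.3.
ε = (∂Q_A/∂P_B)(P_B/Q_A) = 8.3000 × 25.57/1857.631 ≈ 0.114.
%ΔQ_A ≈ ε × %ΔP_B = 0.114 × (-5.9%) = -0.7%.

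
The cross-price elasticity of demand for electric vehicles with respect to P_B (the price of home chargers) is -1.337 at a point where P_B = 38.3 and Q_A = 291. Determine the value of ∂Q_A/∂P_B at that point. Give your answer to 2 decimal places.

-10.16

ε = (∂Q_A/∂P_B)·(P_B/Q_A) ⇒ ∂Q_A/∂P_B = ε·Q_A/P_B = -1.337 × 291/38.3 ≈ -10.16.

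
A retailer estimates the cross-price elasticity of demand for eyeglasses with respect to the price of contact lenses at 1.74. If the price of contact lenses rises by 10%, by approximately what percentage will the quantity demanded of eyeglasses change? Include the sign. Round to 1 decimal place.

%ΔQ ≈ ε × %ΔP of contact lenses = 1.74 × (10%) = 17.4%.

17.4%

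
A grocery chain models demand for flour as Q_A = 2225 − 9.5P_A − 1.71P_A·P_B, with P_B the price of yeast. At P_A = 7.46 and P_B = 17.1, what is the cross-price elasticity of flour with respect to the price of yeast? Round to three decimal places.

At P_A = 7.46 and P_B = 17.1: Q_A = 1935.992.
∂Q_A/∂P_B = -1.71P_A = -1.71(7.46) = -12.7566.
ε = (∂Q_A/∂P_B)(P_B/Q_A) = -12.7566 × (17.1/1935.992) ≈ -0.113.

-0.113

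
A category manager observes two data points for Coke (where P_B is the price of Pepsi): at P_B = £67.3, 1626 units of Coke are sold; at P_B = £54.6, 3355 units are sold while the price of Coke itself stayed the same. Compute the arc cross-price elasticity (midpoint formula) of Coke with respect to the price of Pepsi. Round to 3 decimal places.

-3.332

ΔQ_A = 3355 − 1626 = 1729; ΔP_B = 54.6 − 67.3 = -12.7.
Midpoints: Q̄_A = 2490.5, P̄_B = 60.95.
ε = (ΔQ_A/Q̄_A)/(ΔP_B/P̄_B) = (1729/2490.5)/(-12.7/60.95) ≈ -3.332.
ε < 0: Coke and Pepsi are complements.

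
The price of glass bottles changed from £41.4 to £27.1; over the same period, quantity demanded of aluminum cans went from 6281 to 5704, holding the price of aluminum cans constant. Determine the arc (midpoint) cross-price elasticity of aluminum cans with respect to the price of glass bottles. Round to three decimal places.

ΔQ_A = 5704 − 6281 = -577; ΔP_B = 27.1 − 41.4 = -14.3.
Midpoints: Q̄_A = 5992.5, P̄_B = 34.25.
ε = (ΔQ_A/Q̄_A)/(ΔP_B/P̄_B) = (-577/5992.5)/(-14.3/34.25) ≈ 0.231.

0.231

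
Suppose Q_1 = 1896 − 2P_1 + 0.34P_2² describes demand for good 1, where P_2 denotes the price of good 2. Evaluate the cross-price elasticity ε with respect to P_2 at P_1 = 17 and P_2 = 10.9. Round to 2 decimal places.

At P_1 = 17 and P_2 = 10.9: Q_1 = 1902.395.
∂Q_1/∂P_2 = 0.68P_2 = 0.68(10.9) = 7.4120.
ε = (∂Q_1/∂P_2)(P_2/Q_1) = 7.4120 × (10.9/1902.395) ≈ 0.04.
ε > 0: substitutes.

0.04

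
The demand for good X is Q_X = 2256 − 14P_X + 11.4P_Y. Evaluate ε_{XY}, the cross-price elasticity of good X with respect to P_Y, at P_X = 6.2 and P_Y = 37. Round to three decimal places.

At P_X = 6.2 and P_Y = 37: Q_X = 2591.
∂Q_X/∂P_Y = 11.4.
ε = (∂Q_X/∂P_Y)(P_Y/Q_X) = 11.4 × (37/2591) ≈ 0.163.

0.163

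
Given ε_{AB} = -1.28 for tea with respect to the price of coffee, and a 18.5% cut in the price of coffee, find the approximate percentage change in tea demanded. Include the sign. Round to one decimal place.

23.7%

%ΔQ ≈ ε × %ΔP of coffee = -1.28 × (-18.5%) = 23.7%.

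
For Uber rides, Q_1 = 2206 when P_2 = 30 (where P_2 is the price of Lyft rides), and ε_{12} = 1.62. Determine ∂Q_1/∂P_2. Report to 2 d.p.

ε = (∂Q_1/∂P_2)·(P_2/Q_1) ⇒ ∂Q_1/∂P_2 = ε·Q_1/P_2 = 1.62 × 2206/30 ≈ 119.12.

119.12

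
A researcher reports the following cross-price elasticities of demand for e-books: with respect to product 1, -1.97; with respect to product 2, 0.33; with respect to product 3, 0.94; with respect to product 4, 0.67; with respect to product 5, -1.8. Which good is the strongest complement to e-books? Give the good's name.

Complements have ε < 0. The most negative value is -1.97 (product 1).

product 1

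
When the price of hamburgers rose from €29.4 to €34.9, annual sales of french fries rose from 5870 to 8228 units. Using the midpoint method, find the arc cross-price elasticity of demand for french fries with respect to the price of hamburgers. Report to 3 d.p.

1.955

ΔQ_A = 8228 − 5870 = 2358; ΔP_B = 34.9 − 29.4 = 5.5.
Midpoints: Q̄_A = 7049.0, P̄_B = 32.15.
ε = (ΔQ_A/Q̄_A)/(ΔP_B/P̄_B) = (2358/7049.0)/(5.5/32.15) ≈ 1.955.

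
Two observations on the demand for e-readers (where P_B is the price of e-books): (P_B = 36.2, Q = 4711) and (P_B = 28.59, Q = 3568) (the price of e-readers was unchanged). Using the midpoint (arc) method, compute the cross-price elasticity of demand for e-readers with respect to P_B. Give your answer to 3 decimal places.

ΔQ_A = 3568 − 4711 = -1143; ΔP_B = 28.59 − 36.2 = -7.61.
Midpoints: Q̄_A = 4139.5, P̄_B = 32.40.
ε = (ΔQ_A/Q̄_A)/(ΔP_B/P̄_B) = (-1143/4139.5)/(-7.61/32.40) ≈ 1.175.

1.175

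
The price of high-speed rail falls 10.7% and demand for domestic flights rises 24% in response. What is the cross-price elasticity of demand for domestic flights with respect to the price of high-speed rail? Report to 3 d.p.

ε = (%ΔQ of domestic flights) / (%ΔP of high-speed rail) = (24%) / (-10.7%) ≈ -2.243.

-2.243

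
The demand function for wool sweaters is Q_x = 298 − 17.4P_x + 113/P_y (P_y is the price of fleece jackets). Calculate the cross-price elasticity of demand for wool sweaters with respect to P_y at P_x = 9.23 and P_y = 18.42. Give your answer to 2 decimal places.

At P_x = 9.23 and P_y = 18.42: Q_x = 143.533.
∂Q_x/∂P_y = −113/P_y² = -0.3330.
ε = (∂Q_x/∂P_y)(P_y/Q_x) = -0.3330 × (18.42/143.533) ≈ -0.04.
ε < 0: complements.

-0.04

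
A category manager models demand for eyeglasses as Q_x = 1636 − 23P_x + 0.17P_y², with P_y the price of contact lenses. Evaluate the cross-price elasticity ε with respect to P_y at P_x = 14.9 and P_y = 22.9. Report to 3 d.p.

At P_x = 14.9 and P_y = 22.9: Q_x = 1382.450.
∂Q_x/∂P_y = 0.34P_y = 0.34(22.9) = 7.7860.
ε = (∂Q_x/∂P_y)(P_y/Q_x) = 7.7860 × (22.9/1382.450) ≈ 0.129.

0.129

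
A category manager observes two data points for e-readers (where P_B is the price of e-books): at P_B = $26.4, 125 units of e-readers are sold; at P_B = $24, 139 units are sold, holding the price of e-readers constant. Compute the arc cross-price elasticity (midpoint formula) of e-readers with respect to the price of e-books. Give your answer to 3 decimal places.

ΔQ_A = 139 − 125 = 14; ΔP_B = 24 − 26.4 = -2.4.
Midpoints: Q̄_A = 132.0, P̄_B = 25.20.
ε = (ΔQ_A/Q̄_A)/(ΔP_B/P̄_B) = (14/132.0)/(-2.4/25.20) ≈ -1.114.

-1.114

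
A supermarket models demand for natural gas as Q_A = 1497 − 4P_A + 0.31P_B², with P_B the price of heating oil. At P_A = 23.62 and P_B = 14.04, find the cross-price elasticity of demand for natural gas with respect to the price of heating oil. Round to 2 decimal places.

0.08

At P_A = 23.62 and P_B = 14.04: Q_A = 1463.628.
∂Q_A/∂P_B = 0.62P_B = 0.62(14.04) = 8.7048.
ε = (∂Q_A/∂P_B)(P_B/Q_A) = 8.7048 × (14.04/1463.628) ≈ 0.08.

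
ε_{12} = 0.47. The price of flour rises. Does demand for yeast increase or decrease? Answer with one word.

ε > 0 and the price of flour rises, so the quantity of yeast moves in the same direction: it increases.

increase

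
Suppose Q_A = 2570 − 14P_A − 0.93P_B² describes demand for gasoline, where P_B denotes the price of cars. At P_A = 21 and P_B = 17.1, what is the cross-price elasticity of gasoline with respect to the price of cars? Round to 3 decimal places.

At P_A = 21 and P_B = 17.1: Q_A = 2004.059.
∂Q_A/∂P_B = -1.86P_B = -1.86(17.1) = -31.8060.
ε = (∂Q_A/∂P_B)(P_B/Q_A) = -31.8060 × (17.1/2004.059) ≈ -0.271.
ε < 0: complements.

-0.271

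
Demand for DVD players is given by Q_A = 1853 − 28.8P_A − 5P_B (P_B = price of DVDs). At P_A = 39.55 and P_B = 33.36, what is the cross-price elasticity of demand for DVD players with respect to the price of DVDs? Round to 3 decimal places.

At P_A = 39.55 and P_B = 33.36: Q_A = 547.16.
∂Q_A/∂P_B = -5.
ε = (∂Q_A/∂P_B)(P_B/Q_A) = -5 × (33.36/547.16) ≈ -0.305.
Since ε < 0, DVD players and DVDs are complements.

-0.305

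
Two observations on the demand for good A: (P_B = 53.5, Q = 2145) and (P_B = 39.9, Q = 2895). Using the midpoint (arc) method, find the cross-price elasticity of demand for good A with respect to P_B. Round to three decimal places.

-1.022

ΔQ_A = 2895 − 2145 = 750; ΔP_B = 39.9 − 53.5 = -13.6.
Midpoints: Q̄_A = 2520.0, P̄_B = 46.70.
ε = (ΔQ_A/Q̄_A)/(ΔP_B/P̄_B) = (750/2520.0)/(-13.6/46.70) ≈ -1.022.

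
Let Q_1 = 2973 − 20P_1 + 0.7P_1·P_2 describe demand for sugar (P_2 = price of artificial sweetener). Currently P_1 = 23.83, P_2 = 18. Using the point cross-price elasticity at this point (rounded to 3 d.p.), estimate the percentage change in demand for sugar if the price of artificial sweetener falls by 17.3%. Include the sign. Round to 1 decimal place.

-1.9%

At P_1 = 23.83, P_2 = 18: Q_1 = 2796.658.
∂Q_1/∂P_2 = 0.7P_1 = 16.6810.
ε = (∂Q_1/∂P_2)(P_2/Q_1) = 16.6810 × 18/2796.658 ≈ 0.107.
%ΔQ_1 ≈ ε × %ΔP_2 = 0.107 × (-17.3%) = -1.9%.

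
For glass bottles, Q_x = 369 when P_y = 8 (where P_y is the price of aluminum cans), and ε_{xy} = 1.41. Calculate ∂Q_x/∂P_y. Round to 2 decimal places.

65.04

ε = (∂Q_x/∂P_y)·(P_y/Q_x) ⇒ ∂Q_x/∂P_y = ε·Q_x/P_y = 1.41 × 369/8 ≈ 65.04.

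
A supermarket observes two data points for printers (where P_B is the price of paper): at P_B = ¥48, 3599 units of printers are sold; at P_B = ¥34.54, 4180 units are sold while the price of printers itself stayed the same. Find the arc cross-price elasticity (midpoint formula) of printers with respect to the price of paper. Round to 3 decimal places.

ΔQ_A = 4180 − 3599 = 581; ΔP_B = 34.54 − 48 = -13.46.
Midpoints: Q̄_A = 3889.5, P̄_B = 41.27.
ε = (ΔQ_A/Q̄_A)/(ΔP_B/P̄_B) = (581/3889.5)/(-13.46/41.27) ≈ -0.458.

-0.458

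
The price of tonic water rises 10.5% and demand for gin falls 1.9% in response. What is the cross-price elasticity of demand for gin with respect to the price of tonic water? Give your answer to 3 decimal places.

ε = (%ΔQ of gin) / (%ΔP of tonic water) = (-1.9%) / (10.5%) ≈ -0.181.
Negative cross-price elasticity: complements.

-0.181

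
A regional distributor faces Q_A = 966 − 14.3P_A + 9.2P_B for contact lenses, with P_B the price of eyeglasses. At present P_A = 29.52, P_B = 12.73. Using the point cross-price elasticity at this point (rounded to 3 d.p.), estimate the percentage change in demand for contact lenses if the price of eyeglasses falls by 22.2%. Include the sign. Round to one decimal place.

At P_A = 29.52, P_B = 12.73: Q_A = 660.98.
∂Q_A/∂P_B = 9.2.
ε = (∂Q_A/∂P_B)(P_B/Q_A) = 9.2000 × 12.73/660.98 ≈ 0.177.
%ΔQ_A ≈ ε × %ΔP_B = 0.177 × (-22.2%) = -3.9%.

-3.9%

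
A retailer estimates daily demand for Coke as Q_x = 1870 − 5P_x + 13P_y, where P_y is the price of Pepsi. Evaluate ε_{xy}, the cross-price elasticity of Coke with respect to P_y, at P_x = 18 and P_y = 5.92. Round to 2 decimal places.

At P_x = 18 and P_y = 5.92: Q_x = 1856.96.
∂Q_x/∂P_y = 13.
ε = (∂Q_x/∂P_y)(P_y/Q_x) = 13 × (5.92/1856.96) ≈ 0.04.
Since ε > 0, Coke and Pepsi are substitutes.

0.04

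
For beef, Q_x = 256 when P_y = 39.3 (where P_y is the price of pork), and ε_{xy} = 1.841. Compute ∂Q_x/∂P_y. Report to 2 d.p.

ε = (∂Q_x/∂P_y)·(P_y/Q_x) ⇒ ∂Q_x/∂P_y = ε·Q_x/P_y = 1.841 × 256/39.3 ≈ 11.99.

11.99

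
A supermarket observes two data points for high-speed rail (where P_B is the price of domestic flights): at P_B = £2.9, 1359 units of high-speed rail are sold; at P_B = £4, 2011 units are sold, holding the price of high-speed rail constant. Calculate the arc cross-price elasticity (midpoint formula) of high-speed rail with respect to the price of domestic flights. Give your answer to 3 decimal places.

ΔQ_A = 2011 − 1359 = 652; ΔP_B = 4 − 2.9 = 1.1.
Midpoints: Q̄_A = 1685.0, P̄_B = 3.45.
ε = (ΔQ_A/Q̄_A)/(ΔP_B/P̄_B) = (652/1685.0)/(1.1/3.45) ≈ 1.214.
ε > 0: high-speed rail and domestic flights are substitutes.

1.214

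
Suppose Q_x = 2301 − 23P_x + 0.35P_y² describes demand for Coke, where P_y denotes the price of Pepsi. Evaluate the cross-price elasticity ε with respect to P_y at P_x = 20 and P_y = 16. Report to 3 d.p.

At P_x = 20 and P_y = 16: Q_x = 1930.6.
∂Q_x/∂P_y = 0.7P_y = 0.7(16) = 11.2000.
ε = (∂Q_x/∂P_y)(P_y/Q_x) = 11.2000 × (16/1930.6) ≈ 0.093.

0.093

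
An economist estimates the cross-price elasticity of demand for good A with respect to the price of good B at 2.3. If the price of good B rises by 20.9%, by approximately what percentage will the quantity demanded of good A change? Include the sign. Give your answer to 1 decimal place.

48.1%

%ΔQ ≈ ε × %ΔP of good B = 2.3 × (20.9%) = 48.1%.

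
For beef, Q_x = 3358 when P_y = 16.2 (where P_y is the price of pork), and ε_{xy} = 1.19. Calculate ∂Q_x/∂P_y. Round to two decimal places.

ε = (∂Q_x/∂P_y)·(P_y/Q_x) ⇒ ∂Q_x/∂P_y = ε·Q_x/P_y = 1.19 × 3358/16.2 ≈ 246.67.

246.67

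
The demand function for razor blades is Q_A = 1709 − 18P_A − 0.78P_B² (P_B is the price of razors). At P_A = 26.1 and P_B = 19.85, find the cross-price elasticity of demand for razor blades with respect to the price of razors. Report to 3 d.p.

-0.660

At P_A = 26.1 and P_B = 19.85: Q_A = 931.862.
∂Q_A/∂P_B = -1.56P_B = -1.56(19.85) = -30.9660.
ε = (∂Q_A/∂P_B)(P_B/Q_A) = -30.9660 × (19.85/931.862) ≈ -0.660.
ε < 0: complements.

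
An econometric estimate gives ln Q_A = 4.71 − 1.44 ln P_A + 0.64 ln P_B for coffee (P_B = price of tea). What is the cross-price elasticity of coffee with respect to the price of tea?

In a log-linear (constant-elasticity) demand function, the coefficient on ln P_B is the cross-price elasticity.
ε = 0.64. Positive, so coffee and tea are substitutes.

0.64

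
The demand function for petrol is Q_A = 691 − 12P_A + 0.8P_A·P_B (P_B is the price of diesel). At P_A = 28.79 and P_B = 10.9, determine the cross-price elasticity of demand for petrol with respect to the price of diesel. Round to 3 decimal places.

0.421

At P_A = 28.79 and P_B = 10.9: Q_A = 596.569.
∂Q_A/∂P_B = 0.8P_A = 0.8(28.79) = 23.0320.
ε = (∂Q_A/∂P_B)(P_B/Q_A) = 23.0320 × (10.9/596.569) ≈ 0.421.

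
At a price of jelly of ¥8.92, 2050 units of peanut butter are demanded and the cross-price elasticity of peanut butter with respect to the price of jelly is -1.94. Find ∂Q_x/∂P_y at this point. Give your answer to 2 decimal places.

-445.85

ε = (∂Q_x/∂P_y)·(P_y/Q_x) ⇒ ∂Q_x/∂P_y = ε·Q_x/P_y = -1.94 × 2050/8.92 ≈ -445.85.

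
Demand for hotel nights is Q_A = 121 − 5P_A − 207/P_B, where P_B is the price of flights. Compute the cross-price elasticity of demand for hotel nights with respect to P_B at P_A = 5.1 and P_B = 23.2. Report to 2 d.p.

At P_A = 5.1 and P_B = 23.2: Q_A = 86.578.
∂Q_A/∂P_B = 207/P_B² = 0.3846.
ε = (∂Q_A/∂P_B)(P_B/Q_A) = 0.3846 × (23.2/86.578) ≈ 0.10.
ε > 0: substitutes.

0.10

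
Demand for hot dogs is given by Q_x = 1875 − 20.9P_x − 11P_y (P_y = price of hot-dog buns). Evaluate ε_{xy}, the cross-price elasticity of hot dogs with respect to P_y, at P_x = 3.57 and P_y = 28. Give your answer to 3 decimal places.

-0.206

At P_x = 3.57 and P_y = 28: Q_x = 1492.387.
∂Q_x/∂P_y = -11.
ε = (∂Q_x/∂P_y)(P_y/Q_x) = -11 × (28/1492.387) ≈ -0.206.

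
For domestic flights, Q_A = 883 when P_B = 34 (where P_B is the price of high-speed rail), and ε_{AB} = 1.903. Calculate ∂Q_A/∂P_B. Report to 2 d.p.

ε = (∂Q_A/∂P_B)·(P_B/Q_A) ⇒ ∂Q_A/∂P_B = ε·Q_A/P_B = 1.903 × 883/34 ≈ 49.42.

49.42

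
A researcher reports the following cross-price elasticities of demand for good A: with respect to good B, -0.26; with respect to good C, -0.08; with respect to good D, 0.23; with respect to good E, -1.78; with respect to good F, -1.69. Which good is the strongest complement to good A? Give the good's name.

Complements have ε < 0. The most negative value is -1.78 (good E).

good E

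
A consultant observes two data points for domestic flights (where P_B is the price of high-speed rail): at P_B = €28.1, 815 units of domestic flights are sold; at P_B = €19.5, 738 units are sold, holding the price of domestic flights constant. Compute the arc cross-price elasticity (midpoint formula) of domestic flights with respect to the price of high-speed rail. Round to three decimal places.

ΔQ_A = 738 − 815 = -77; ΔP_B = 19.5 − 28.1 = -8.6.
Midpoints: Q̄_A = 776.5, P̄_B = 23.80.
ε = (ΔQ_A/Q̄_A)/(ΔP_B/P̄_B) = (-77/776.5)/(-8.6/23.80) ≈ 0.274.
ε > 0: domestic flights and high-speed rail are substitutes.

0.274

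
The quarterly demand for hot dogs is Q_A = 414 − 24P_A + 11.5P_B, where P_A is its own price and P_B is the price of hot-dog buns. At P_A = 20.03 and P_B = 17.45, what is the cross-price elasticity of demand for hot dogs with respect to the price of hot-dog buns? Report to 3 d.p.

1.498

At P_A = 20.03 and P_B = 17.45: Q_A = 133.955.
∂Q_A/∂P_B = 11.5.
ε = (∂Q_A/∂P_B)(P_B/Q_A) = 11.5 × (17.45/133.955) ≈ 1.498.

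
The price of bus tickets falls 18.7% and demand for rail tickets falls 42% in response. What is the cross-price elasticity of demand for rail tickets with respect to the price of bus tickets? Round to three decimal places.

2.246

ε = (%ΔQ of rail tickets) / (%ΔP of bus tickets) = (-42%) / (-18.7%) ≈ 2.246.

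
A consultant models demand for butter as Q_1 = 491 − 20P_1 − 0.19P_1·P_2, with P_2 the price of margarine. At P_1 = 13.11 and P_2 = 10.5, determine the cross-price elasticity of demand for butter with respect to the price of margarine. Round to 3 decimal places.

-0.129

At P_1 = 13.11 and P_2 = 10.5: Q_1 = 202.646.
∂Q_1/∂P_2 = -0.19P_1 = -0.19(13.11) = -2.4909.
ε = (∂Q_1/∂P_2)(P_2/Q_1) = -2.4909 × (10.5/202.646) ≈ -0.129.
ε < 0: complements.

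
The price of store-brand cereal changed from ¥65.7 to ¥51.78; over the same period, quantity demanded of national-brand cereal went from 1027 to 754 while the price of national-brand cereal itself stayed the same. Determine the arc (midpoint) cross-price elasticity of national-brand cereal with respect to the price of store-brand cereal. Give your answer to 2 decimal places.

1.29

ΔQ_A = 754 − 1027 = -273; ΔP_B = 51.78 − 65.7 = -13.92.
Midpoints: Q̄_A = 890.5, P̄_B = 58.74.
ε = (ΔQ_A/Q̄_A)/(ΔP_B/P̄_B) = (-273/890.5)/(-13.92/58.74) ≈ 1.29.
ε > 0: national-brand cereal and store-brand cereal are substitutes.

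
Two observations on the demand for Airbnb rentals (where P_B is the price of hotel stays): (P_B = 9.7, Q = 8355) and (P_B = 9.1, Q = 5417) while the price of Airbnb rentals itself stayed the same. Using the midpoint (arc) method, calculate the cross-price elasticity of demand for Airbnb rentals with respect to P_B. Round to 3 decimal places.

6.684

ΔQ_A = 5417 − 8355 = -2938; ΔP_B = 9.1 − 9.7 = -0.6.
Midpoints: Q̄_A = 6886.0, P̄_B = 9.40.
ε = (ΔQ_A/Q̄_A)/(ΔP_B/P̄_B) = (-2938/6886.0)/(-0.6/9.40) ≈ 6.684.
ε > 0: Airbnb rentals and hotel stays are substitutes.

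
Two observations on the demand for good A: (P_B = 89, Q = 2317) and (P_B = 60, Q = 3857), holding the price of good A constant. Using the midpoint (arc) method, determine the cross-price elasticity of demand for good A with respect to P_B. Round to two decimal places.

ΔQ_A = 3857 − 2317 = 1540; ΔP_B = 60 − 89 = -29.
Midpoints: Q̄_A = 3087.0, P̄_B = 74.50.
ε = (ΔQ_A/Q̄_A)/(ΔP_B/P̄_B) = (1540/3087.0)/(-29/74.50) ≈ -1.28.

-1.28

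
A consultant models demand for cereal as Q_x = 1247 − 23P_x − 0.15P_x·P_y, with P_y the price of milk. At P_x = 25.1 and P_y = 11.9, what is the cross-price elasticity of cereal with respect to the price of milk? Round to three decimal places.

-0.072

At P_x = 25.1 and P_y = 11.9: Q_x = 624.896.
∂Q_x/∂P_y = -0.15P_x = -0.15(25.1) = -3.7650.
ε = (∂Q_x/∂P_y)(P_y/Q_x) = -3.7650 × (11.9/624.896) ≈ -0.072.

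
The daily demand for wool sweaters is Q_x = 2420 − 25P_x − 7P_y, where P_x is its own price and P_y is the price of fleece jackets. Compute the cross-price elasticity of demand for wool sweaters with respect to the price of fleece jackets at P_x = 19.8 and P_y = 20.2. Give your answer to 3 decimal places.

-0.079

At P_x = 19.8 and P_y = 20.2: Q_x = 1783.6.
∂Q_x/∂P_y = -7.
ε = (∂Q_x/∂P_y)(P_y/Q_x) = -7 × (20.2/1783.6) ≈ -0.079.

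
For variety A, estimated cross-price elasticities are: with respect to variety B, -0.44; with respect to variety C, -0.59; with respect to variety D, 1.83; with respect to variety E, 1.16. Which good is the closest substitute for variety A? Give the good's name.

variety D

Substitutes have ε > 0. Among the positive values, 1.83 (variety D) is largest.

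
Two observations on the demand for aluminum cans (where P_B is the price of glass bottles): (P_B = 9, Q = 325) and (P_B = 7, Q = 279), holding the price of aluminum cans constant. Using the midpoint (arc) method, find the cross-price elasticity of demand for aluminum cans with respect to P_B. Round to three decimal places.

0.609

ΔQ_A = 279 − 325 = -46; ΔP_B = 7 − 9 = -2.
Midpoints: Q̄_A = 302.0, P̄_B = 8.00.
ε = (ΔQ_A/Q̄_A)/(ΔP_B/P̄_B) = (-46/302.0)/(-2/8.00) ≈ 0.609.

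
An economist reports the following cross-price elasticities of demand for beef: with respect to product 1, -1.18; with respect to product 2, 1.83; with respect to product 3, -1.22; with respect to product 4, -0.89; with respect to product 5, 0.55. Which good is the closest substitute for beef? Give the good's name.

product 2

Substitutes have ε > 0. Among the positive values, 1.83 (product 2) is largest.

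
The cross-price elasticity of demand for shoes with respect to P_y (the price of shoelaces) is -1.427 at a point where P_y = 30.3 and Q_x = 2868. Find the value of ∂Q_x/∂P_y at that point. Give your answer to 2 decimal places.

-135.07

ε = (∂Q_x/∂P_y)·(P_y/Q_x) ⇒ ∂Q_x/∂P_y = ε·Q_x/P_y = -1.427 × 2868/30.3 ≈ -135.07.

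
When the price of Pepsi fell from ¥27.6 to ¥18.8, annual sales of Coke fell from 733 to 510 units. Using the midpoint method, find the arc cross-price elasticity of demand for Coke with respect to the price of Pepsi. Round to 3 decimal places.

ΔQ_A = 510 − 733 = -223; ΔP_B = 18.8 − 27.6 = -8.8.
Midpoints: Q̄_A = 621.5, P̄_B = 23.20.
ε = (ΔQ_A/Q̄_A)/(ΔP_B/P̄_B) = (-223/621.5)/(-8.8/23.20) ≈ 0.946.

0.946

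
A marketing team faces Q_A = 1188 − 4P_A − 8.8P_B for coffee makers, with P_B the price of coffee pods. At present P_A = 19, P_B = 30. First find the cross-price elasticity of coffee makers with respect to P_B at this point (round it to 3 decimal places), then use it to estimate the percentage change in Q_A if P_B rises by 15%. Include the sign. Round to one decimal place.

At P_A = 19, P_B = 30: Q_A = 848.
∂Q_A/∂P_B = -8.8.
ε = (∂Q_A/∂P_B)(P_B/Q_A) = -8.8000 × 30/848 ≈ -0.311.
%ΔQ_A ≈ ε × %ΔP_B = -0.311 × (15%) = -4.7%.

-4.7%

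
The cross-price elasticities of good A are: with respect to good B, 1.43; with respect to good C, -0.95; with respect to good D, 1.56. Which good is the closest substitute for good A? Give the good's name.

Substitutes have ε > 0. Among the positive values, 1.56 (good D) is largest.

good D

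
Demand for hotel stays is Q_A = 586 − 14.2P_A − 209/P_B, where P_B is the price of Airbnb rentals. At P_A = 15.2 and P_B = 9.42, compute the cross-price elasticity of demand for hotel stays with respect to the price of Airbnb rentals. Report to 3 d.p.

At P_A = 15.2 and P_B = 9.42: Q_A = 347.973.
∂Q_A/∂P_B = 209/P_B² = 2.3553.
ε = (∂Q_A/∂P_B)(P_B/Q_A) = 2.3553 × (9.42/347.973) ≈ 0.064.
ε > 0: substitutes.

0.064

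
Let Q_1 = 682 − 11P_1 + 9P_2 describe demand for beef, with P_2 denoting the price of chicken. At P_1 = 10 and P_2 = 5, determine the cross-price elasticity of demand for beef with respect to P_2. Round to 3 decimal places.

0.073

At P_1 = 10 and P_2 = 5: Q_1 = 617.
∂Q_1/∂P_2 = 9.
ε = (∂Q_1/∂P_2)(P_2/Q_1) = 9 × (5/617) ≈ 0.073.
Since ε > 0, beef and chicken are substitutes.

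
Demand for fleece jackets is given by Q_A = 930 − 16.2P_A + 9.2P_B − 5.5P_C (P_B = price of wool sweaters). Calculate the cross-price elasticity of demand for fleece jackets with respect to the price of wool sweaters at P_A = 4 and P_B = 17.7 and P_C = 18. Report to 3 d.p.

0.175

At P_A = 4 and P_B = 17.7 and P_C = 18: Q_A = 929.04.
∂Q_A/∂P_B = 9.2.
ε = (∂Q_A/∂P_B)(P_B/Q_A) = 9.2 × (17.7/929.04) ≈ 0.175.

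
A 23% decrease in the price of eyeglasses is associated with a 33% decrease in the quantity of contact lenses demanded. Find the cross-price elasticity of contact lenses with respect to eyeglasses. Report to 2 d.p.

ε = (%ΔQ of contact lenses) / (%ΔP of eyeglasses) = (-33%) / (-23%) ≈ 1.43.
Positive cross-price elasticity: substitutes.

1.43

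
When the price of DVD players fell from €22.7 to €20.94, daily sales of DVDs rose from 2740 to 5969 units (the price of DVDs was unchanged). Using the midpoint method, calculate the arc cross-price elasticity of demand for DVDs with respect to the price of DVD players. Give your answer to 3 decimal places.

-9.193

ΔQ_A = 5969 − 2740 = 3229; ΔP_B = 20.94 − 22.7 = -1.76.
Midpoints: Q̄_A = 4354.5, P̄_B = 21.82.
ε = (ΔQ_A/Q̄_A)/(ΔP_B/P̄_B) = (3229/4354.5)/(-1.76/21.82) ≈ -9.193.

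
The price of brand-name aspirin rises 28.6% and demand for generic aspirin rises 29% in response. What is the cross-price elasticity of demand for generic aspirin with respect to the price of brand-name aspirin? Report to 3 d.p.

ε = (%ΔQ of generic aspirin) / (%ΔP of brand-name aspirin) = (29%) / (28.6%) ≈ 1.014.

1.014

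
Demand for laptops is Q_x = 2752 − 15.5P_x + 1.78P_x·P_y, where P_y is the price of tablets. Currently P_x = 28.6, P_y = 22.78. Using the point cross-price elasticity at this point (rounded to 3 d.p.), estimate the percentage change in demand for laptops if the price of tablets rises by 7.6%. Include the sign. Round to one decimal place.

At P_x = 28.6, P_y = 22.78: Q_x = 3468.384.
∂Q_x/∂P_y = 1.78P_x = 50.9080.
ε = (∂Q_x/∂P_y)(P_y/Q_x) = 50.9080 × 22.78/3468.384 ≈ 0.334.
%ΔQ_x ≈ ε × %ΔP_y = 0.334 × (7.6%) = 2.5%.

2.5%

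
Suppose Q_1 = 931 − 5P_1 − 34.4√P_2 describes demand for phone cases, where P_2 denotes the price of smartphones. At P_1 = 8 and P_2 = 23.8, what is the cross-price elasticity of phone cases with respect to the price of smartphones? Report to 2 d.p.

At P_1 = 8 and P_2 = 23.8: Q_1 = 723.179.
∂Q_1/∂P_2 = -34.4/(2√P_2) = -34.4/(2√23.8) = -3.5257.
ε = (∂Q_1/∂P_2)(P_2/Q_1) = -3.5257 × (23.8/723.179) ≈ -0.12.

-0.12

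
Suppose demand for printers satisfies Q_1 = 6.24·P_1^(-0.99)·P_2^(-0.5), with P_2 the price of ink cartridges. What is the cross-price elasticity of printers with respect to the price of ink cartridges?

-0.50

In a log-linear (constant-elasticity) demand function, the coefficient on the exponent of P_2 is the cross-price elasticity.
ε = -0.50. Negative, so printers and ink cartridges are complements.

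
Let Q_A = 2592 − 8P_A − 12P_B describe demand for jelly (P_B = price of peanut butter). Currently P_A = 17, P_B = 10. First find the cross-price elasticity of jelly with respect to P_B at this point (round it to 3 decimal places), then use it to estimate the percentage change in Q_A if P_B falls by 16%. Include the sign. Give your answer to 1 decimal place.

At P_A = 17, P_B = 10: Q_A = 2336.
∂Q_A/∂P_B = -12.
ε = (∂Q_A/∂P_B)(P_B/Q_A) = -12.0000 × 10/2336 ≈ -0.051.
%ΔQ_A ≈ ε × %ΔP_B = -0.051 × (-16%) = 0.8%.

0.8%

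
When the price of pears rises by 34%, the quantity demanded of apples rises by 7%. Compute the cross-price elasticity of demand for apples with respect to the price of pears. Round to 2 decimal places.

0.21

ε = (%ΔQ of apples) / (%ΔP of pears) = (7%) / (34%) ≈ 0.21.
Positive cross-price elasticity: substitutes.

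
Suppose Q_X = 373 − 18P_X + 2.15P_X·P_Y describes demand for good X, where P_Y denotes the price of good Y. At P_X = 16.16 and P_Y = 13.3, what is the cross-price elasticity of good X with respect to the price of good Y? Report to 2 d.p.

At P_X = 16.16 and P_Y = 13.3: Q_X = 544.215.
∂Q_X/∂P_Y = 2.15P_X = 2.15(16.16) = 34.7440.
ε = (∂Q_X/∂P_Y)(P_Y/Q_X) = 34.7440 × (13.3/544.215) ≈ 0.85.

0.85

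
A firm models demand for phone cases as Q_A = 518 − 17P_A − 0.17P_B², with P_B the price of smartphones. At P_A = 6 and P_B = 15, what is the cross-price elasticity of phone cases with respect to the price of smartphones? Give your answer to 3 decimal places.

-0.203

At P_A = 6 and P_B = 15: Q_A = 377.75.
∂Q_A/∂P_B = -0.34P_B = -0.34(15) = -5.1000.
ε = (∂Q_A/∂P_B)(P_B/Q_A) = -5.1000 × (15/377.75) ≈ -0.203.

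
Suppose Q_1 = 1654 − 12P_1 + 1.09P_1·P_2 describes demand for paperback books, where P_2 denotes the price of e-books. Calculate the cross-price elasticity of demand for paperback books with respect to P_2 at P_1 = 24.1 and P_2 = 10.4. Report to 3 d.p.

0.167

At P_1 = 24.1 and P_2 = 10.4: Q_1 = 1637.998.
∂Q_1/∂P_2 = 1.09P_1 = 1.09(24.1) = 26.2690.
ε = (∂Q_1/∂P_2)(P_2/Q_1) = 26.2690 × (10.4/1637.998) ≈ 0.167.
ε > 0: substitutes.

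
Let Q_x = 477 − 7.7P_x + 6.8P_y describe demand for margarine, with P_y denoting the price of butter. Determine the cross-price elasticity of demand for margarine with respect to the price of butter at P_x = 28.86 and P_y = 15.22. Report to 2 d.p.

At P_x = 28.86 and P_y = 15.22: Q_x = 358.274.
∂Q_x/∂P_y = 6.8.
ε = (∂Q_x/∂P_y)(P_y/Q_x) = 6.8 × (15.22/358.274) ≈ 0.29.

0.29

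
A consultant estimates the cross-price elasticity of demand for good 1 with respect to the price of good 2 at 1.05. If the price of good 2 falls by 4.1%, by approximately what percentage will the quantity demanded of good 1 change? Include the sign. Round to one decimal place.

-4.3%

%ΔQ ≈ ε × %ΔP of good 2 = 1.05 × (-4.1%) = -4.3%.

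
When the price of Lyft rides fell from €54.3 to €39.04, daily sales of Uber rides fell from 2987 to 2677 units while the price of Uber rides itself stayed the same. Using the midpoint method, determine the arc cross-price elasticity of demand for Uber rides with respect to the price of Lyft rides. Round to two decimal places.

ΔQ_A = 2677 − 2987 = -310; ΔP_B = 39.04 − 54.3 = -15.26.
Midpoints: Q̄_A = 2832.0, P̄_B = 46.67.
ε = (ΔQ_A/Q̄_A)/(ΔP_B/P̄_B) = (-310/2832.0)/(-15.26/46.67) ≈ 0.33.
ε > 0: Uber rides and Lyft rides are substitutes.

0.33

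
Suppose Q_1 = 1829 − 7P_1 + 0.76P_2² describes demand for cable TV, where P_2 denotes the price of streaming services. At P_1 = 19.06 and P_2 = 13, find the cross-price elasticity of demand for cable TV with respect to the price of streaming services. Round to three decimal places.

0.141

At P_1 = 19.06 and P_2 = 13: Q_1 = 1824.02.
∂Q_1/∂P_2 = 1.52P_2 = 1.52(13) = 19.7600.
ε = (∂Q_1/∂P_2)(P_2/Q_1) = 19.7600 × (13/1824.02) ≈ 0.141.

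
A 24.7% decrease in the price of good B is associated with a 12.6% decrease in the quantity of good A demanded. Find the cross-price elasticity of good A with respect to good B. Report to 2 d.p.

0.51

ε = (%ΔQ of good A) / (%ΔP of good B) = (-12.6%) / (-24.7%) ≈ 0.51.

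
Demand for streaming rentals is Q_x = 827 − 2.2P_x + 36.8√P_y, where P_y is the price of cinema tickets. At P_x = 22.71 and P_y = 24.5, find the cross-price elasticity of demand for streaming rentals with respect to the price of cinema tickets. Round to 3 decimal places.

At P_x = 22.71 and P_y = 24.5: Q_x = 959.189.
∂Q_x/∂P_y = 36.8/(2√P_y) = 36.8/(2√24.5) = 3.7174.
ε = (∂Q_x/∂P_y)(P_y/Q_x) = 3.7174 × (24.5/959.189) ≈ 0.095.
ε > 0: substitutes.

0.095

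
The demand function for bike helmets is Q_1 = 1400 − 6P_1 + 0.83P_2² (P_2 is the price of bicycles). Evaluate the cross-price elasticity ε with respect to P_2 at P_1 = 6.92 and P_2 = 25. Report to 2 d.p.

0.55

At P_1 = 6.92 and P_2 = 25: Q_1 = 1877.23.
∂Q_1/∂P_2 = 1.66P_2 = 1.66(25) = 41.5000.
ε = (∂Q_1/∂P_2)(P_2/Q_1) = 41.5000 × (25/1877.23) ≈ 0.55.
ε > 0: substitutes.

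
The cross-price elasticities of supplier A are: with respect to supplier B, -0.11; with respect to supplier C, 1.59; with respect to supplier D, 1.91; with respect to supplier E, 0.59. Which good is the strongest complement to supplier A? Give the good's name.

supplier B

Complements have ε < 0. The most negative value is -0.11 (supplier B).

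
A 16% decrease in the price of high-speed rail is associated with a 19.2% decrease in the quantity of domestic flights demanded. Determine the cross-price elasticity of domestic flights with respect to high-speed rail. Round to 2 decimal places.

1.20

ε = (%ΔQ of domestic flights) / (%ΔP of high-speed rail) = (-19.2%) / (-16%) ≈ 1.20.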